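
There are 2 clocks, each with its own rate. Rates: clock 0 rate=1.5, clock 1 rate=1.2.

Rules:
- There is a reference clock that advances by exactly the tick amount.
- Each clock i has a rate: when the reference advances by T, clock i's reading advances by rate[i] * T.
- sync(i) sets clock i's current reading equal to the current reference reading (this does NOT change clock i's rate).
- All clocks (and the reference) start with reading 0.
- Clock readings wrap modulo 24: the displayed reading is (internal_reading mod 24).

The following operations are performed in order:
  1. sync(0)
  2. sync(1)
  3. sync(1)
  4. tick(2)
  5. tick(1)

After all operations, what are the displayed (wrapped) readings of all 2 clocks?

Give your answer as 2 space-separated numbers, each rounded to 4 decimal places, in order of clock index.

After op 1 sync(0): ref=0.0000 raw=[0.0000 0.0000]
After op 2 sync(1): ref=0.0000 raw=[0.0000 0.0000]
After op 3 sync(1): ref=0.0000 raw=[0.0000 0.0000]
After op 4 tick(2): ref=2.0000 raw=[3.0000 2.4000]
After op 5 tick(1): ref=3.0000 raw=[4.5000 3.6000]
Wrap final raw readings (mod 24): 4.5000 mod 24 = 4.5000; 3.6000 mod 24 = 3.6000

Answer: 4.5000 3.6000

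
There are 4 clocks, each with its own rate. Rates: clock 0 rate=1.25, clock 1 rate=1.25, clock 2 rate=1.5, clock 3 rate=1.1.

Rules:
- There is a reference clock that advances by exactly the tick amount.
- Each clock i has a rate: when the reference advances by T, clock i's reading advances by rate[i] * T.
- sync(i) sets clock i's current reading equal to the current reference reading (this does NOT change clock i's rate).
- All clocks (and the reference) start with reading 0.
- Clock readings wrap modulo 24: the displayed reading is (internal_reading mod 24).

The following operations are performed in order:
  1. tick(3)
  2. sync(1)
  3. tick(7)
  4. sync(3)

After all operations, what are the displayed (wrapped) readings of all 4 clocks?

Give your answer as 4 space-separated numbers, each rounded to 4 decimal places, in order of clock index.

Answer: 12.5000 11.7500 15.0000 10.0000

Derivation:
After op 1 tick(3): ref=3.0000 raw=[3.7500 3.7500 4.5000 3.3000]
After op 2 sync(1): ref=3.0000 raw=[3.7500 3.0000 4.5000 3.3000]
After op 3 tick(7): ref=10.0000 raw=[12.5000 11.7500 15.0000 11.0000]
After op 4 sync(3): ref=10.0000 raw=[12.5000 11.7500 15.0000 10.0000]
Wrap final raw readings (mod 24): 12.5000 mod 24 = 12.5000; 11.7500 mod 24 = 11.7500; 15.0000 mod 24 = 15.0000; 10.0000 mod 24 = 10.0000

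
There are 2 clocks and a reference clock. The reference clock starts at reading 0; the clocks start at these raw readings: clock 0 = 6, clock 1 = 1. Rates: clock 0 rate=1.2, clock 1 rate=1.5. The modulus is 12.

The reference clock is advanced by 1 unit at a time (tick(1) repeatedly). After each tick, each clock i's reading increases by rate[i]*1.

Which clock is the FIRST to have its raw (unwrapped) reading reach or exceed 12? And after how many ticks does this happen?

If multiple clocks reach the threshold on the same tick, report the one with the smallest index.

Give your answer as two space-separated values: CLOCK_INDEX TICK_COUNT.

clock 0: start=6, rate=1.2, needs 12-6 = 6; ticks = ceil(6/1.2) = ceil(5.0000) = 5; reading at tick 5 = 6 + 1.2*5 = 12.0000
clock 1: start=1, rate=1.5, needs 12-1 = 11; ticks = ceil(11/1.5) = ceil(7.3333) = 8; reading at tick 8 = 1 + 1.5*8 = 13.0000
Minimum tick count = 5; winners = [0]; smallest index = 0

Answer: 0 5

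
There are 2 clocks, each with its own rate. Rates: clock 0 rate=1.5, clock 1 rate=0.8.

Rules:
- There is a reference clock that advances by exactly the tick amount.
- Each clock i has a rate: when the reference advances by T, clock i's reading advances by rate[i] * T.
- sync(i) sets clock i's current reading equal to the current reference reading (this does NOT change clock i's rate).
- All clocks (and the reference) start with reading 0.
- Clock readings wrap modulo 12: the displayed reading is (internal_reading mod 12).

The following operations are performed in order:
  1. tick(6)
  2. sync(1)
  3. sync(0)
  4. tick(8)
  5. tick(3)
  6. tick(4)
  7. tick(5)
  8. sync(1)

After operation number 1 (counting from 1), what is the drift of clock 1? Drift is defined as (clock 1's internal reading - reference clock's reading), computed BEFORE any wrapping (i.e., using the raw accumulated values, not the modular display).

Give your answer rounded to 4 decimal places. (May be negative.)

Answer: -1.2000

Derivation:
After op 1 tick(6): ref=6.0000 raw=[9.0000 4.8000]
Drift of clock 1 after op 1: 4.8000 - 6.0000 = -1.2000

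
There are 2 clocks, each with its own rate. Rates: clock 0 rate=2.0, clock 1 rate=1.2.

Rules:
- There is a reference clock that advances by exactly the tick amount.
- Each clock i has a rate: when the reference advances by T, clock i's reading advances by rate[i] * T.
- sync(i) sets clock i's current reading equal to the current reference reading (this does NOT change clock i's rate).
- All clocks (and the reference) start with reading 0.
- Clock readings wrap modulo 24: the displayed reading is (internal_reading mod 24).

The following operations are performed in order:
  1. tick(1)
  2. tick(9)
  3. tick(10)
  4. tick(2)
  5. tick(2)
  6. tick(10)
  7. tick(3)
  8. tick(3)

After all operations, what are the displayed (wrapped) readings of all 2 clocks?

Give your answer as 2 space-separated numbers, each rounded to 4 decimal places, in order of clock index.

Answer: 8.0000 0.0000

Derivation:
After op 1 tick(1): ref=1.0000 raw=[2.0000 1.2000]
After op 2 tick(9): ref=10.0000 raw=[20.0000 12.0000]
After op 3 tick(10): ref=20.0000 raw=[40.0000 24.0000]
After op 4 tick(2): ref=22.0000 raw=[44.0000 26.4000]
After op 5 tick(2): ref=24.0000 raw=[48.0000 28.8000]
After op 6 tick(10): ref=34.0000 raw=[68.0000 40.8000]
After op 7 tick(3): ref=37.0000 raw=[74.0000 44.4000]
After op 8 tick(3): ref=40.0000 raw=[80.0000 48.0000]
Wrap final raw readings (mod 24): 80.0000 mod 24 = 8.0000; 48.0000 mod 24 = 0.0000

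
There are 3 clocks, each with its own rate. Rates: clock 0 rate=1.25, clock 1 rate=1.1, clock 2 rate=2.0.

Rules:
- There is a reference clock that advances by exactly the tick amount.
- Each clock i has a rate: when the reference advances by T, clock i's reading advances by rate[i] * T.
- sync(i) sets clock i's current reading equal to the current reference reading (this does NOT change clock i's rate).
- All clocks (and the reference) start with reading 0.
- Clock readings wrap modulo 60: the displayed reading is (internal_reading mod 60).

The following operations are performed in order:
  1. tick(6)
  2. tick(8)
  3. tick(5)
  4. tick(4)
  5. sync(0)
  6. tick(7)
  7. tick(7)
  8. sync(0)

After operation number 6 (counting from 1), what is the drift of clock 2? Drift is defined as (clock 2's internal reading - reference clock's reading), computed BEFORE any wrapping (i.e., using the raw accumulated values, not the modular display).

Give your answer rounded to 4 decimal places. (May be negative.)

Answer: 30.0000

Derivation:
After op 1 tick(6): ref=6.0000 raw=[7.5000 6.6000 12.0000]
After op 2 tick(8): ref=14.0000 raw=[17.5000 15.4000 28.0000]
After op 3 tick(5): ref=19.0000 raw=[23.7500 20.9000 38.0000]
After op 4 tick(4): ref=23.0000 raw=[28.7500 25.3000 46.0000]
After op 5 sync(0): ref=23.0000 raw=[23.0000 25.3000 46.0000]
After op 6 tick(7): ref=30.0000 raw=[31.7500 33.0000 60.0000]
Drift of clock 2 after op 6: 60.0000 - 30.0000 = 30.0000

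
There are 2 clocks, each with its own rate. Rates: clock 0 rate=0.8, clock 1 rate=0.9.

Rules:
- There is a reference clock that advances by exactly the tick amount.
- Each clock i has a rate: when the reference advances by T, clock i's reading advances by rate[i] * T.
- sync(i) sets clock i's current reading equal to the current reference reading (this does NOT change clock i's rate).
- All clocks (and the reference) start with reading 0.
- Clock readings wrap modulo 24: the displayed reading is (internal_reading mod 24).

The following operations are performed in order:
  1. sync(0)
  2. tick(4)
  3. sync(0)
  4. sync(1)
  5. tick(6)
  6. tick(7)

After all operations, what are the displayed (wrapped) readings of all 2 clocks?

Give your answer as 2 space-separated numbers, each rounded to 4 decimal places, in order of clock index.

Answer: 14.4000 15.7000

Derivation:
After op 1 sync(0): ref=0.0000 raw=[0.0000 0.0000]
After op 2 tick(4): ref=4.0000 raw=[3.2000 3.6000]
After op 3 sync(0): ref=4.0000 raw=[4.0000 3.6000]
After op 4 sync(1): ref=4.0000 raw=[4.0000 4.0000]
After op 5 tick(6): ref=10.0000 raw=[8.8000 9.4000]
After op 6 tick(7): ref=17.0000 raw=[14.4000 15.7000]
Wrap final raw readings (mod 24): 14.4000 mod 24 = 14.4000; 15.7000 mod 24 = 15.7000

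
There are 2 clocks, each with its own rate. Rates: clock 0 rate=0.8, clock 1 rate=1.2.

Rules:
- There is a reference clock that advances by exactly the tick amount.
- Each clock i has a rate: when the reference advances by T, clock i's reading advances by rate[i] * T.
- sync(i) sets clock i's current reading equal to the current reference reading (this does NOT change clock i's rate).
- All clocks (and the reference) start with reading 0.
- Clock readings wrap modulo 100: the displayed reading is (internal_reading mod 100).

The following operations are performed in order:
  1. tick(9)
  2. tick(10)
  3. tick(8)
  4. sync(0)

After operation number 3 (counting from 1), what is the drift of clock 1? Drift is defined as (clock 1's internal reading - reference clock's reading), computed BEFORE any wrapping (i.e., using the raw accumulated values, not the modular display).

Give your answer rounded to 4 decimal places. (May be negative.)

After op 1 tick(9): ref=9.0000 raw=[7.2000 10.8000]
After op 2 tick(10): ref=19.0000 raw=[15.2000 22.8000]
After op 3 tick(8): ref=27.0000 raw=[21.6000 32.4000]
Drift of clock 1 after op 3: 32.4000 - 27.0000 = 5.4000

Answer: 5.4000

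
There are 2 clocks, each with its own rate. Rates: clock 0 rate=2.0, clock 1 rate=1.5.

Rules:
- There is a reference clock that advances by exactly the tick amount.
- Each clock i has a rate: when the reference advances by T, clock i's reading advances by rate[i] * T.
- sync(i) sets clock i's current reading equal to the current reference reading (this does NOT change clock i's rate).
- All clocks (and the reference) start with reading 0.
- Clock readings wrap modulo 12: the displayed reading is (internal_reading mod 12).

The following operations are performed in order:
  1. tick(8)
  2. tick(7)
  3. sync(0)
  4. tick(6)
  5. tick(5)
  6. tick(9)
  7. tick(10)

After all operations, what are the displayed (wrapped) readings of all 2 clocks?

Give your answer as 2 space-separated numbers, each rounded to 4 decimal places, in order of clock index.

After op 1 tick(8): ref=8.0000 raw=[16.0000 12.0000]
After op 2 tick(7): ref=15.0000 raw=[30.0000 22.5000]
After op 3 sync(0): ref=15.0000 raw=[15.0000 22.5000]
After op 4 tick(6): ref=21.0000 raw=[27.0000 31.5000]
After op 5 tick(5): ref=26.0000 raw=[37.0000 39.0000]
After op 6 tick(9): ref=35.0000 raw=[55.0000 52.5000]
After op 7 tick(10): ref=45.0000 raw=[75.0000 67.5000]
Wrap final raw readings (mod 12): 75.0000 mod 12 = 3.0000; 67.5000 mod 12 = 7.5000

Answer: 3.0000 7.5000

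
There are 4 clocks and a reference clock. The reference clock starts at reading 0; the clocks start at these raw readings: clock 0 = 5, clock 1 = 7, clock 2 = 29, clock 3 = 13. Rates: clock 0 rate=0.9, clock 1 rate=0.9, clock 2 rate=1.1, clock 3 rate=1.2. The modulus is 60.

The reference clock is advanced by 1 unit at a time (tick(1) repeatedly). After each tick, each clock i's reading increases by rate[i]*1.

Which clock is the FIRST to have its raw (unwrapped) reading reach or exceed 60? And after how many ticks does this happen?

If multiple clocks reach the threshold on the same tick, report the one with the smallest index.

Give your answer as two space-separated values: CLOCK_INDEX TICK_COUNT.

clock 0: start=5, rate=0.9, needs 60-5 = 55; ticks = ceil(55/0.9) = ceil(61.1111) = 62; reading at tick 62 = 5 + 0.9*62 = 60.8000
clock 1: start=7, rate=0.9, needs 60-7 = 53; ticks = ceil(53/0.9) = ceil(58.8889) = 59; reading at tick 59 = 7 + 0.9*59 = 60.1000
clock 2: start=29, rate=1.1, needs 60-29 = 31; ticks = ceil(31/1.1) = ceil(28.1818) = 29; reading at tick 29 = 29 + 1.1*29 = 60.9000
clock 3: start=13, rate=1.2, needs 60-13 = 47; ticks = ceil(47/1.2) = ceil(39.1667) = 40; reading at tick 40 = 13 + 1.2*40 = 61.0000
Minimum tick count = 29; winners = [2]; smallest index = 2

Answer: 2 29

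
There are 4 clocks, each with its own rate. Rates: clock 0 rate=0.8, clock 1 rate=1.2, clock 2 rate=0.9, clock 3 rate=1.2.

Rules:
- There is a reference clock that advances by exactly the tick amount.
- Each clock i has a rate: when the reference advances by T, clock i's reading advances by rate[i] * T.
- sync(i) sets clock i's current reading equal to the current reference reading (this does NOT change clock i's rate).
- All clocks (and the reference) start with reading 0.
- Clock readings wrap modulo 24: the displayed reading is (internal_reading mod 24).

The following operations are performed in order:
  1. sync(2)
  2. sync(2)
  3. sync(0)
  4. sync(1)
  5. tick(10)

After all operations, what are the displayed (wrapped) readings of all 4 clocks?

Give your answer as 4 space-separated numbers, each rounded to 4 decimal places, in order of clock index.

After op 1 sync(2): ref=0.0000 raw=[0.0000 0.0000 0.0000 0.0000]
After op 2 sync(2): ref=0.0000 raw=[0.0000 0.0000 0.0000 0.0000]
After op 3 sync(0): ref=0.0000 raw=[0.0000 0.0000 0.0000 0.0000]
After op 4 sync(1): ref=0.0000 raw=[0.0000 0.0000 0.0000 0.0000]
After op 5 tick(10): ref=10.0000 raw=[8.0000 12.0000 9.0000 12.0000]
Wrap final raw readings (mod 24): 8.0000 mod 24 = 8.0000; 12.0000 mod 24 = 12.0000; 9.0000 mod 24 = 9.0000; 12.0000 mod 24 = 12.0000

Answer: 8.0000 12.0000 9.0000 12.0000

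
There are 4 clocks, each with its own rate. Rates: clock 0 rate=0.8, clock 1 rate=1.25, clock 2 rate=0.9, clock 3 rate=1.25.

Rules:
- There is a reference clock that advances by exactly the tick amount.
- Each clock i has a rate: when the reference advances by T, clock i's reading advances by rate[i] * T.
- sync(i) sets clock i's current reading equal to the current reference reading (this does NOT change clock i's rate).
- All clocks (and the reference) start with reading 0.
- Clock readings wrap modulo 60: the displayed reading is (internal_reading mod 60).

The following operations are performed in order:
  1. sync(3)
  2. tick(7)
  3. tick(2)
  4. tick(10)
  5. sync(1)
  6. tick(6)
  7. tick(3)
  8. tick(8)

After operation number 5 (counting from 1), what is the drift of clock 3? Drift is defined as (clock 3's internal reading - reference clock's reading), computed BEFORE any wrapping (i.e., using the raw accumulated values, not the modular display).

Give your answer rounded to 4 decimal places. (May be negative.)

After op 1 sync(3): ref=0.0000 raw=[0.0000 0.0000 0.0000 0.0000]
After op 2 tick(7): ref=7.0000 raw=[5.6000 8.7500 6.3000 8.7500]
After op 3 tick(2): ref=9.0000 raw=[7.2000 11.2500 8.1000 11.2500]
After op 4 tick(10): ref=19.0000 raw=[15.2000 23.7500 17.1000 23.7500]
After op 5 sync(1): ref=19.0000 raw=[15.2000 19.0000 17.1000 23.7500]
Drift of clock 3 after op 5: 23.7500 - 19.0000 = 4.7500

Answer: 4.7500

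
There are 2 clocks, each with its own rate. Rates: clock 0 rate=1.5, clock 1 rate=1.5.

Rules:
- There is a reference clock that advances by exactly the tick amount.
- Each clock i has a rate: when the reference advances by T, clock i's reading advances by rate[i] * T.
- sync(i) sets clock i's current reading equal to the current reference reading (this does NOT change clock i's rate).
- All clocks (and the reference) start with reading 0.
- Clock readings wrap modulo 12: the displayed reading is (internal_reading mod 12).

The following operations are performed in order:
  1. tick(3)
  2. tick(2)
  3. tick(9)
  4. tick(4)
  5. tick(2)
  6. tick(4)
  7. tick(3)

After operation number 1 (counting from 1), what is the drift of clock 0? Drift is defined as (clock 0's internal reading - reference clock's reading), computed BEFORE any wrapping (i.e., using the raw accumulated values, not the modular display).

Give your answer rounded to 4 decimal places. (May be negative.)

After op 1 tick(3): ref=3.0000 raw=[4.5000 4.5000]
Drift of clock 0 after op 1: 4.5000 - 3.0000 = 1.5000

Answer: 1.5000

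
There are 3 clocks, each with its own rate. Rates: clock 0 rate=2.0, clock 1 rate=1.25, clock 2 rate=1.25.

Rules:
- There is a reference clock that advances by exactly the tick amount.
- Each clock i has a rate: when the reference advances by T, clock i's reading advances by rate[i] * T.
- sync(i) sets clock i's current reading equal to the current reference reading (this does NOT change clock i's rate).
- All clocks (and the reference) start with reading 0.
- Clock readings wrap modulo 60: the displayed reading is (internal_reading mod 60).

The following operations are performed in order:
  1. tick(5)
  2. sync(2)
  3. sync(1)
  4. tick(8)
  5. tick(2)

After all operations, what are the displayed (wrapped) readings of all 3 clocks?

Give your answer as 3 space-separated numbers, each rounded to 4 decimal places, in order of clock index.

Answer: 30.0000 17.5000 17.5000

Derivation:
After op 1 tick(5): ref=5.0000 raw=[10.0000 6.2500 6.2500]
After op 2 sync(2): ref=5.0000 raw=[10.0000 6.2500 5.0000]
After op 3 sync(1): ref=5.0000 raw=[10.0000 5.0000 5.0000]
After op 4 tick(8): ref=13.0000 raw=[26.0000 15.0000 15.0000]
After op 5 tick(2): ref=15.0000 raw=[30.0000 17.5000 17.5000]
Wrap final raw readings (mod 60): 30.0000 mod 60 = 30.0000; 17.5000 mod 60 = 17.5000; 17.5000 mod 60 = 17.5000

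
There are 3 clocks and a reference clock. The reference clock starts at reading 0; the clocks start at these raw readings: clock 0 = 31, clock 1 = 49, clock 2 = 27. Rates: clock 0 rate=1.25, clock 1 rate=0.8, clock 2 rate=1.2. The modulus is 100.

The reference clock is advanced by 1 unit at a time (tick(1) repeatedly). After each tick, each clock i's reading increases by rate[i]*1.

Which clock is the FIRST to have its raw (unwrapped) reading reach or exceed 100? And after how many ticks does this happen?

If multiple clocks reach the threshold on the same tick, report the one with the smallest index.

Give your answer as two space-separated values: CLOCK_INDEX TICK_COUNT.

Answer: 0 56

Derivation:
clock 0: start=31, rate=1.25, needs 100-31 = 69; ticks = ceil(69/1.25) = ceil(55.2000) = 56; reading at tick 56 = 31 + 1.25*56 = 101.0000
clock 1: start=49, rate=0.8, needs 100-49 = 51; ticks = ceil(51/0.8) = ceil(63.7500) = 64; reading at tick 64 = 49 + 0.8*64 = 100.2000
clock 2: start=27, rate=1.2, needs 100-27 = 73; ticks = ceil(73/1.2) = ceil(60.8333) = 61; reading at tick 61 = 27 + 1.2*61 = 100.2000
Minimum tick count = 56; winners = [0]; smallest index = 0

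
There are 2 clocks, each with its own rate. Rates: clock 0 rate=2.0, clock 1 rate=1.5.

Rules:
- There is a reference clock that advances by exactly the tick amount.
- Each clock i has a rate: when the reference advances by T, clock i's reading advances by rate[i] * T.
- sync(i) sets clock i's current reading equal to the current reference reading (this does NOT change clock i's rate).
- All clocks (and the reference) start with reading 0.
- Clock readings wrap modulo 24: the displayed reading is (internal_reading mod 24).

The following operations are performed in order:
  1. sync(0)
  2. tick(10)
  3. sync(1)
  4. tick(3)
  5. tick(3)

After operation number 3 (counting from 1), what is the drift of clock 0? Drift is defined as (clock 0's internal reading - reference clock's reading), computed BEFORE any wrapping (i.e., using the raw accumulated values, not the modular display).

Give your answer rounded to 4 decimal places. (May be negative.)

Answer: 10.0000

Derivation:
After op 1 sync(0): ref=0.0000 raw=[0.0000 0.0000]
After op 2 tick(10): ref=10.0000 raw=[20.0000 15.0000]
After op 3 sync(1): ref=10.0000 raw=[20.0000 10.0000]
Drift of clock 0 after op 3: 20.0000 - 10.0000 = 10.0000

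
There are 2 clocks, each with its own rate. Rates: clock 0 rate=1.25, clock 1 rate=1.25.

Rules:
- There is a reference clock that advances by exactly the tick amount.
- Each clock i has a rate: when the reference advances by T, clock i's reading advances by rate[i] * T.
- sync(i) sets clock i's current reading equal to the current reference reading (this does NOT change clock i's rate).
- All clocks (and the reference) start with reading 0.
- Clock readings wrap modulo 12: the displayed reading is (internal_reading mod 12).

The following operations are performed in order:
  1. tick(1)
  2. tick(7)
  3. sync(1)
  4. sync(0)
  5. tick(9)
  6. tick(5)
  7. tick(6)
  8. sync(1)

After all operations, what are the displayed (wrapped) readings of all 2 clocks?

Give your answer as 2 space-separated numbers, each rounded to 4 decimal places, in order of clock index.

Answer: 9.0000 4.0000

Derivation:
After op 1 tick(1): ref=1.0000 raw=[1.2500 1.2500]
After op 2 tick(7): ref=8.0000 raw=[10.0000 10.0000]
After op 3 sync(1): ref=8.0000 raw=[10.0000 8.0000]
After op 4 sync(0): ref=8.0000 raw=[8.0000 8.0000]
After op 5 tick(9): ref=17.0000 raw=[19.2500 19.2500]
After op 6 tick(5): ref=22.0000 raw=[25.5000 25.5000]
After op 7 tick(6): ref=28.0000 raw=[33.0000 33.0000]
After op 8 sync(1): ref=28.0000 raw=[33.0000 28.0000]
Wrap final raw readings (mod 12): 33.0000 mod 12 = 9.0000; 28.0000 mod 12 = 4.0000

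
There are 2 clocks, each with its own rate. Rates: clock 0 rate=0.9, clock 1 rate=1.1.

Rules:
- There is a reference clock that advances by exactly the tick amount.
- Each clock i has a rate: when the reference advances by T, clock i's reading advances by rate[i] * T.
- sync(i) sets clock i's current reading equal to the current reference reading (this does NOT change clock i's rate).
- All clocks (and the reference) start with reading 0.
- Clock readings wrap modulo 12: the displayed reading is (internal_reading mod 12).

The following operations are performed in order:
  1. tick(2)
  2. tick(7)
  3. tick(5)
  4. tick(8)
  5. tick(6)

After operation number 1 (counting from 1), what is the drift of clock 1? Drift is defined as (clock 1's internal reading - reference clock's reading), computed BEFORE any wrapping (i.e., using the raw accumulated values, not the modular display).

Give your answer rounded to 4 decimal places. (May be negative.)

Answer: 0.2000

Derivation:
After op 1 tick(2): ref=2.0000 raw=[1.8000 2.2000]
Drift of clock 1 after op 1: 2.2000 - 2.0000 = 0.2000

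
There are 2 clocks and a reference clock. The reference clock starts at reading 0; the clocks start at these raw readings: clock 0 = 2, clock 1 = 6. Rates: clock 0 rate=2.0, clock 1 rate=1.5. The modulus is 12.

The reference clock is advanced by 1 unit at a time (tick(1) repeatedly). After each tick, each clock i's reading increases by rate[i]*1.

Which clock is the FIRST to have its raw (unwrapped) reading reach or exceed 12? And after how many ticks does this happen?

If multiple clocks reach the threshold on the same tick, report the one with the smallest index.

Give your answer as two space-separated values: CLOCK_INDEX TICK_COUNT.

Answer: 1 4

Derivation:
clock 0: start=2, rate=2.0, needs 12-2 = 10; ticks = ceil(10/2.0) = ceil(5.0000) = 5; reading at tick 5 = 2 + 2.0*5 = 12.0000
clock 1: start=6, rate=1.5, needs 12-6 = 6; ticks = ceil(6/1.5) = ceil(4.0000) = 4; reading at tick 4 = 6 + 1.5*4 = 12.0000
Minimum tick count = 4; winners = [1]; smallest index = 1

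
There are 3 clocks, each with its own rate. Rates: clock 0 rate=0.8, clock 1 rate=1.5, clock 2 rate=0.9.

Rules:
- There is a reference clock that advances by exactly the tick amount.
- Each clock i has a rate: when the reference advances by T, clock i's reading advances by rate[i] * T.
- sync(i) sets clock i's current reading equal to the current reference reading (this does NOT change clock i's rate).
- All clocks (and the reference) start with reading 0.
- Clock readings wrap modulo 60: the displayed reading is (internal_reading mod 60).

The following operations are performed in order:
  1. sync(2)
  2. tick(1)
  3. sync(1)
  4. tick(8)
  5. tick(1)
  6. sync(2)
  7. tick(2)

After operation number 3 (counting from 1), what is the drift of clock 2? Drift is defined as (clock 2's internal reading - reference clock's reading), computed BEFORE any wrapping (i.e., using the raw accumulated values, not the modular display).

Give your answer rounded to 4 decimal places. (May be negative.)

After op 1 sync(2): ref=0.0000 raw=[0.0000 0.0000 0.0000]
After op 2 tick(1): ref=1.0000 raw=[0.8000 1.5000 0.9000]
After op 3 sync(1): ref=1.0000 raw=[0.8000 1.0000 0.9000]
Drift of clock 2 after op 3: 0.9000 - 1.0000 = -0.1000

Answer: -0.1000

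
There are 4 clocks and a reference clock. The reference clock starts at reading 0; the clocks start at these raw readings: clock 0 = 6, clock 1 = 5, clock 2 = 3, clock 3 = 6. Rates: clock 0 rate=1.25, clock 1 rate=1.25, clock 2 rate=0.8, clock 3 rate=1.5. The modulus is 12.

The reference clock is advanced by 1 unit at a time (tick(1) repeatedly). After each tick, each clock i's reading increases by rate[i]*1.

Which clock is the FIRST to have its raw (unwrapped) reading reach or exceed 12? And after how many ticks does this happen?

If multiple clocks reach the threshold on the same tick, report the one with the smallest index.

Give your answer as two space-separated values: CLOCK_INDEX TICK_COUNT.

Answer: 3 4

Derivation:
clock 0: start=6, rate=1.25, needs 12-6 = 6; ticks = ceil(6/1.25) = ceil(4.8000) = 5; reading at tick 5 = 6 + 1.25*5 = 12.2500
clock 1: start=5, rate=1.25, needs 12-5 = 7; ticks = ceil(7/1.25) = ceil(5.6000) = 6; reading at tick 6 = 5 + 1.25*6 = 12.5000
clock 2: start=3, rate=0.8, needs 12-3 = 9; ticks = ceil(9/0.8) = ceil(11.2500) = 12; reading at tick 12 = 3 + 0.8*12 = 12.6000
clock 3: start=6, rate=1.5, needs 12-6 = 6; ticks = ceil(6/1.5) = ceil(4.0000) = 4; reading at tick 4 = 6 + 1.5*4 = 12.0000
Minimum tick count = 4; winners = [3]; smallest index = 3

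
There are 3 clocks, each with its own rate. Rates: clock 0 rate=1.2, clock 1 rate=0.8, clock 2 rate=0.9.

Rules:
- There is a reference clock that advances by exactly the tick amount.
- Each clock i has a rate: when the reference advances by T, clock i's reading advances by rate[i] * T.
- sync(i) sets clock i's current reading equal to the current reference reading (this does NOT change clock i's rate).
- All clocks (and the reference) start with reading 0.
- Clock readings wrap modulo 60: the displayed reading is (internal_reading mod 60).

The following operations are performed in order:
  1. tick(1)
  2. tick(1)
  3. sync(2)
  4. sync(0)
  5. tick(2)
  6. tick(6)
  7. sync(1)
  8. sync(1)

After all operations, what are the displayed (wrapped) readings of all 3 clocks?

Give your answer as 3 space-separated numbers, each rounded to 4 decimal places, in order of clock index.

Answer: 11.6000 10.0000 9.2000

Derivation:
After op 1 tick(1): ref=1.0000 raw=[1.2000 0.8000 0.9000]
After op 2 tick(1): ref=2.0000 raw=[2.4000 1.6000 1.8000]
After op 3 sync(2): ref=2.0000 raw=[2.4000 1.6000 2.0000]
After op 4 sync(0): ref=2.0000 raw=[2.0000 1.6000 2.0000]
After op 5 tick(2): ref=4.0000 raw=[4.4000 3.2000 3.8000]
After op 6 tick(6): ref=10.0000 raw=[11.6000 8.0000 9.2000]
After op 7 sync(1): ref=10.0000 raw=[11.6000 10.0000 9.2000]
After op 8 sync(1): ref=10.0000 raw=[11.6000 10.0000 9.2000]
Wrap final raw readings (mod 60): 11.6000 mod 60 = 11.6000; 10.0000 mod 60 = 10.0000; 9.2000 mod 60 = 9.2000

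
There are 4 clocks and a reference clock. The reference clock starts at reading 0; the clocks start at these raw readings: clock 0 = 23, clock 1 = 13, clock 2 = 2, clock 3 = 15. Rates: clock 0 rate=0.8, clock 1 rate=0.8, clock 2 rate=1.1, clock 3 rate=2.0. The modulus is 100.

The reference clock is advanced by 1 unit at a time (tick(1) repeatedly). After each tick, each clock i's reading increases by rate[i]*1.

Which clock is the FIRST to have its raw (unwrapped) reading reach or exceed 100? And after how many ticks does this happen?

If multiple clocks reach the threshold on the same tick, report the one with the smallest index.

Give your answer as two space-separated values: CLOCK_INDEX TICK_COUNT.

clock 0: start=23, rate=0.8, needs 100-23 = 77; ticks = ceil(77/0.8) = ceil(96.2500) = 97; reading at tick 97 = 23 + 0.8*97 = 100.6000
clock 1: start=13, rate=0.8, needs 100-13 = 87; ticks = ceil(87/0.8) = ceil(108.7500) = 109; reading at tick 109 = 13 + 0.8*109 = 100.2000
clock 2: start=2, rate=1.1, needs 100-2 = 98; ticks = ceil(98/1.1) = ceil(89.0909) = 90; reading at tick 90 = 2 + 1.1*90 = 101.0000
clock 3: start=15, rate=2.0, needs 100-15 = 85; ticks = ceil(85/2.0) = ceil(42.5000) = 43; reading at tick 43 = 15 + 2.0*43 = 101.0000
Minimum tick count = 43; winners = [3]; smallest index = 3

Answer: 3 43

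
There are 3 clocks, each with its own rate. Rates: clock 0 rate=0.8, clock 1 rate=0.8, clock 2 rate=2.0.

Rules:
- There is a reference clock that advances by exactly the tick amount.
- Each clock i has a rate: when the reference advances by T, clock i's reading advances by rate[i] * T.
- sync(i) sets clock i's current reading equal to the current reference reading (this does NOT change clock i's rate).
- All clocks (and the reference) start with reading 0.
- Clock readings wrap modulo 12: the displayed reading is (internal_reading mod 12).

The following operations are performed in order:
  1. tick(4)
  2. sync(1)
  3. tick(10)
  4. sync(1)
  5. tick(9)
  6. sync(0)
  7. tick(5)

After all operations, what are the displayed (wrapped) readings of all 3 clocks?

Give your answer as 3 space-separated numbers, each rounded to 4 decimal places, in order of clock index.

After op 1 tick(4): ref=4.0000 raw=[3.2000 3.2000 8.0000]
After op 2 sync(1): ref=4.0000 raw=[3.2000 4.0000 8.0000]
After op 3 tick(10): ref=14.0000 raw=[11.2000 12.0000 28.0000]
After op 4 sync(1): ref=14.0000 raw=[11.2000 14.0000 28.0000]
After op 5 tick(9): ref=23.0000 raw=[18.4000 21.2000 46.0000]
After op 6 sync(0): ref=23.0000 raw=[23.0000 21.2000 46.0000]
After op 7 tick(5): ref=28.0000 raw=[27.0000 25.2000 56.0000]
Wrap final raw readings (mod 12): 27.0000 mod 12 = 3.0000; 25.2000 mod 12 = 1.2000; 56.0000 mod 12 = 8.0000

Answer: 3.0000 1.2000 8.0000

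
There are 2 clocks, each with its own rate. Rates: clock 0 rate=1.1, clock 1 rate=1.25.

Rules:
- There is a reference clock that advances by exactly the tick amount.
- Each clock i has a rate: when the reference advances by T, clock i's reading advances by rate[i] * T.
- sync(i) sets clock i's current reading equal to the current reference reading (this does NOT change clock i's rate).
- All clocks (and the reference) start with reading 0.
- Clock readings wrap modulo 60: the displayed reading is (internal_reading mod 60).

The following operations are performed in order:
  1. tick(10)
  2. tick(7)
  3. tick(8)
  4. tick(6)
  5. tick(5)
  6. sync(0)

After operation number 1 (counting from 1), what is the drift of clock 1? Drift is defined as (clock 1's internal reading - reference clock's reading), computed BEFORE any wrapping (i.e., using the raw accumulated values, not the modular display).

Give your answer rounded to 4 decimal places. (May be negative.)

After op 1 tick(10): ref=10.0000 raw=[11.0000 12.5000]
Drift of clock 1 after op 1: 12.5000 - 10.0000 = 2.5000

Answer: 2.5000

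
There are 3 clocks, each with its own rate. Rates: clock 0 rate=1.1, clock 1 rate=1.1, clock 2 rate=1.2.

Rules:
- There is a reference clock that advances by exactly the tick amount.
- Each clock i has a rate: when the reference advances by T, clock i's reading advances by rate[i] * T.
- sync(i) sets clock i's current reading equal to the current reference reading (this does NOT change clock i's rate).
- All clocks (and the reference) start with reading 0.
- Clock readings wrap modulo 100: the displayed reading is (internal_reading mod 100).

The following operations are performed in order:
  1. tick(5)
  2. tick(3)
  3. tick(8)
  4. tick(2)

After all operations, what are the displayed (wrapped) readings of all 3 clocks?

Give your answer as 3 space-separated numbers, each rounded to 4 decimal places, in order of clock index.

Answer: 19.8000 19.8000 21.6000

Derivation:
After op 1 tick(5): ref=5.0000 raw=[5.5000 5.5000 6.0000]
After op 2 tick(3): ref=8.0000 raw=[8.8000 8.8000 9.6000]
After op 3 tick(8): ref=16.0000 raw=[17.6000 17.6000 19.2000]
After op 4 tick(2): ref=18.0000 raw=[19.8000 19.8000 21.6000]
Wrap final raw readings (mod 100): 19.8000 mod 100 = 19.8000; 19.8000 mod 100 = 19.8000; 21.6000 mod 100 = 21.6000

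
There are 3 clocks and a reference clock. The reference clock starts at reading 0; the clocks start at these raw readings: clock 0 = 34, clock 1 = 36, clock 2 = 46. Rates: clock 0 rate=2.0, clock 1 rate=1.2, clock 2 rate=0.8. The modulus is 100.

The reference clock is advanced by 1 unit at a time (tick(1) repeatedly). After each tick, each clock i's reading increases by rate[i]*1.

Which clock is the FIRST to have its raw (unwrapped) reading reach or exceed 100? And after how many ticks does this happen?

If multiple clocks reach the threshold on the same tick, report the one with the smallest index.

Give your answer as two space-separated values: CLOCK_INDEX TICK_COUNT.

clock 0: start=34, rate=2.0, needs 100-34 = 66; ticks = ceil(66/2.0) = ceil(33.0000) = 33; reading at tick 33 = 34 + 2.0*33 = 100.0000
clock 1: start=36, rate=1.2, needs 100-36 = 64; ticks = ceil(64/1.2) = ceil(53.3333) = 54; reading at tick 54 = 36 + 1.2*54 = 100.8000
clock 2: start=46, rate=0.8, needs 100-46 = 54; ticks = ceil(54/0.8) = ceil(67.5000) = 68; reading at tick 68 = 46 + 0.8*68 = 100.4000
Minimum tick count = 33; winners = [0]; smallest index = 0

Answer: 0 33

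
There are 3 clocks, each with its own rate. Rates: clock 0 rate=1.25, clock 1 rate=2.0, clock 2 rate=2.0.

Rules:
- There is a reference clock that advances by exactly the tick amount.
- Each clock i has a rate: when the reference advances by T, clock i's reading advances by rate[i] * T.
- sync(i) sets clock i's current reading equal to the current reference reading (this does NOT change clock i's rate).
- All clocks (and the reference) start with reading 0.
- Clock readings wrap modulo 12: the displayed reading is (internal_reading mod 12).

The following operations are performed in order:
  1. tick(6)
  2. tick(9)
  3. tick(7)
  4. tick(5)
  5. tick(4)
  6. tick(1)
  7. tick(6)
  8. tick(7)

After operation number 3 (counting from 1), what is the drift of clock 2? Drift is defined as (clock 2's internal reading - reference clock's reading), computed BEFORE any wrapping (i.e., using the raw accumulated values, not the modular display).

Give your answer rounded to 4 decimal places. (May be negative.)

Answer: 22.0000

Derivation:
After op 1 tick(6): ref=6.0000 raw=[7.5000 12.0000 12.0000]
After op 2 tick(9): ref=15.0000 raw=[18.7500 30.0000 30.0000]
After op 3 tick(7): ref=22.0000 raw=[27.5000 44.0000 44.0000]
Drift of clock 2 after op 3: 44.0000 - 22.0000 = 22.0000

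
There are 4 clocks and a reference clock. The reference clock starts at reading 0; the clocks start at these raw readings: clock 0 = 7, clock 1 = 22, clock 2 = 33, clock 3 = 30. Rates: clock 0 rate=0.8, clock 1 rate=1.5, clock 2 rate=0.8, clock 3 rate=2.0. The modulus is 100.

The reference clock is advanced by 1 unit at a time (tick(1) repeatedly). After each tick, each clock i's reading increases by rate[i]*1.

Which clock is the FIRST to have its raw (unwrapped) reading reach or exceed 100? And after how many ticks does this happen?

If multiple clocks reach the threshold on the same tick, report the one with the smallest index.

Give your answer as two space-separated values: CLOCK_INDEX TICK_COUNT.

clock 0: start=7, rate=0.8, needs 100-7 = 93; ticks = ceil(93/0.8) = ceil(116.2500) = 117; reading at tick 117 = 7 + 0.8*117 = 100.6000
clock 1: start=22, rate=1.5, needs 100-22 = 78; ticks = ceil(78/1.5) = ceil(52.0000) = 52; reading at tick 52 = 22 + 1.5*52 = 100.0000
clock 2: start=33, rate=0.8, needs 100-33 = 67; ticks = ceil(67/0.8) = ceil(83.7500) = 84; reading at tick 84 = 33 + 0.8*84 = 100.2000
clock 3: start=30, rate=2.0, needs 100-30 = 70; ticks = ceil(70/2.0) = ceil(35.0000) = 35; reading at tick 35 = 30 + 2.0*35 = 100.0000
Minimum tick count = 35; winners = [3]; smallest index = 3

Answer: 3 35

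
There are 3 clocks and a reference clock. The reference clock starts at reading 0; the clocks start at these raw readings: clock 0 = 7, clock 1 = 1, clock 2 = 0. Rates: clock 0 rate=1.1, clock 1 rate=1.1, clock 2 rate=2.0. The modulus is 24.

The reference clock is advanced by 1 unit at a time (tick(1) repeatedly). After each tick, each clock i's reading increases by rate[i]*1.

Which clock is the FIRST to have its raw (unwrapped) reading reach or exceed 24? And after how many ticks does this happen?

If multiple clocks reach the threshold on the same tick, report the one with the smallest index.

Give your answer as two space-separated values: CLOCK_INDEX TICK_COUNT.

Answer: 2 12

Derivation:
clock 0: start=7, rate=1.1, needs 24-7 = 17; ticks = ceil(17/1.1) = ceil(15.4545) = 16; reading at tick 16 = 7 + 1.1*16 = 24.6000
clock 1: start=1, rate=1.1, needs 24-1 = 23; ticks = ceil(23/1.1) = ceil(20.9091) = 21; reading at tick 21 = 1 + 1.1*21 = 24.1000
clock 2: start=0, rate=2.0, needs 24-0 = 24; ticks = ceil(24/2.0) = ceil(12.0000) = 12; reading at tick 12 = 0 + 2.0*12 = 24.0000
Minimum tick count = 12; winners = [2]; smallest index = 2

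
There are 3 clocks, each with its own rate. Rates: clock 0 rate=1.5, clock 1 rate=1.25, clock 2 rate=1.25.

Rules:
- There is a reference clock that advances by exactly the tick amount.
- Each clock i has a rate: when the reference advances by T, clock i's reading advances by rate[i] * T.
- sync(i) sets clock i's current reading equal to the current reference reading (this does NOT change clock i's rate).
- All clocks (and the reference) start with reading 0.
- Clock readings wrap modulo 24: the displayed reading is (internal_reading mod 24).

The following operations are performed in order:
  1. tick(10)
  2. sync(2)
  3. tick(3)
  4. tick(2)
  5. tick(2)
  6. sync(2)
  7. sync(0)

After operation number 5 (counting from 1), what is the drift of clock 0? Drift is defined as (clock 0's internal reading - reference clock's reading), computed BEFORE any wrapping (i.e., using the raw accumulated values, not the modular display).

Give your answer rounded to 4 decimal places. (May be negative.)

Answer: 8.5000

Derivation:
After op 1 tick(10): ref=10.0000 raw=[15.0000 12.5000 12.5000]
After op 2 sync(2): ref=10.0000 raw=[15.0000 12.5000 10.0000]
After op 3 tick(3): ref=13.0000 raw=[19.5000 16.2500 13.7500]
After op 4 tick(2): ref=15.0000 raw=[22.5000 18.7500 16.2500]
After op 5 tick(2): ref=17.0000 raw=[25.5000 21.2500 18.7500]
Drift of clock 0 after op 5: 25.5000 - 17.0000 = 8.5000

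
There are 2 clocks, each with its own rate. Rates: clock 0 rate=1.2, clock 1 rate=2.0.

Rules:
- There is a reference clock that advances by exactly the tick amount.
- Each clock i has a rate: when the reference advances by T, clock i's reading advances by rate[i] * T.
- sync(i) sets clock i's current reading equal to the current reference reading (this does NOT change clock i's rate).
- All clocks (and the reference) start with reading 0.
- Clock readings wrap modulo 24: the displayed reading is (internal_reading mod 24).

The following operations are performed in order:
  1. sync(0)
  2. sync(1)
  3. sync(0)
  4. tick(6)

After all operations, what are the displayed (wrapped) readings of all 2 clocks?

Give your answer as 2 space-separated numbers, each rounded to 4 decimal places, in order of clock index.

After op 1 sync(0): ref=0.0000 raw=[0.0000 0.0000]
After op 2 sync(1): ref=0.0000 raw=[0.0000 0.0000]
After op 3 sync(0): ref=0.0000 raw=[0.0000 0.0000]
After op 4 tick(6): ref=6.0000 raw=[7.2000 12.0000]
Wrap final raw readings (mod 24): 7.2000 mod 24 = 7.2000; 12.0000 mod 24 = 12.0000

Answer: 7.2000 12.0000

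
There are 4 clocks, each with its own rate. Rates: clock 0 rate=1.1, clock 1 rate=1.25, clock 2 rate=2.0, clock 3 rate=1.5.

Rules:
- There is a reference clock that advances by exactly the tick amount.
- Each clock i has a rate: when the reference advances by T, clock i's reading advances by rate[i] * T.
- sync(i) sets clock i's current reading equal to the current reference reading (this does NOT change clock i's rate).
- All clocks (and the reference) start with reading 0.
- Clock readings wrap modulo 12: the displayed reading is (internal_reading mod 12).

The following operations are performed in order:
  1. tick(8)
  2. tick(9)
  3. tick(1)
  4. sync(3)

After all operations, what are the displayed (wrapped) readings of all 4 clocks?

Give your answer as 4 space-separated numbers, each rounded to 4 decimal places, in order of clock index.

After op 1 tick(8): ref=8.0000 raw=[8.8000 10.0000 16.0000 12.0000]
After op 2 tick(9): ref=17.0000 raw=[18.7000 21.2500 34.0000 25.5000]
After op 3 tick(1): ref=18.0000 raw=[19.8000 22.5000 36.0000 27.0000]
After op 4 sync(3): ref=18.0000 raw=[19.8000 22.5000 36.0000 18.0000]
Wrap final raw readings (mod 12): 19.8000 mod 12 = 7.8000; 22.5000 mod 12 = 10.5000; 36.0000 mod 12 = 0.0000; 18.0000 mod 12 = 6.0000

Answer: 7.8000 10.5000 0.0000 6.0000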